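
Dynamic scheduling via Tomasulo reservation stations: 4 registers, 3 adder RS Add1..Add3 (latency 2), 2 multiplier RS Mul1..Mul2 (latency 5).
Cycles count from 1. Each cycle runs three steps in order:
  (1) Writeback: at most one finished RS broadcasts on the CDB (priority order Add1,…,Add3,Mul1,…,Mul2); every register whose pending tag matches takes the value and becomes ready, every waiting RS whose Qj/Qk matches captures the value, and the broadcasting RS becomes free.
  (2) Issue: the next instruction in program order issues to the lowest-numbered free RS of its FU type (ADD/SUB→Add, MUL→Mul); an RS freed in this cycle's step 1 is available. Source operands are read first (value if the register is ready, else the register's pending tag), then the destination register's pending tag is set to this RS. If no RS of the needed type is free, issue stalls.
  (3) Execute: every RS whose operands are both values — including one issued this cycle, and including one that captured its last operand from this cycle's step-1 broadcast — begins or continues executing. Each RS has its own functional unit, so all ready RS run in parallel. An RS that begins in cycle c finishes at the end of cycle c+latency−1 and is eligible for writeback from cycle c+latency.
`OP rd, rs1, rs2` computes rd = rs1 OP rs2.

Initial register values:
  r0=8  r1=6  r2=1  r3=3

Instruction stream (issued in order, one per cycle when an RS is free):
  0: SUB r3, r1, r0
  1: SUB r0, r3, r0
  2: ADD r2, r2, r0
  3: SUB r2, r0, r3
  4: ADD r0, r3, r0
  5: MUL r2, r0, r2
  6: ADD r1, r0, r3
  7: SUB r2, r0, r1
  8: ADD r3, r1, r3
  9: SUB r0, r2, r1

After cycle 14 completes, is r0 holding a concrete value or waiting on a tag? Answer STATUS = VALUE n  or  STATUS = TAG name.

  c1: issue SUB r3<-Add1  regs: r0:8,r1:6,r2:1,r3:Add1
  c2: issue SUB r0<-Add2  regs: r0:Add2,r1:6,r2:1,r3:Add1
  c3: CDB Add1=-2; issue ADD r2<-Add1  regs: r0:Add2,r1:6,r2:Add1,r3:-2
  c4: issue SUB r2<-Add3  regs: r0:Add2,r1:6,r2:Add3,r3:-2
  c5: CDB Add2=-10; issue ADD r0<-Add2  regs: r0:Add2,r1:6,r2:Add3,r3:-2
  c6: issue MUL r2<-Mul1  regs: r0:Add2,r1:6,r2:Mul1,r3:-2
  c7: CDB Add1=-9; issue ADD r1<-Add1  regs: r0:Add2,r1:Add1,r2:Mul1,r3:-2
  c8: CDB Add2=-12; issue SUB r2<-Add2  regs: r0:-12,r1:Add1,r2:Add2,r3:-2
  c9: CDB Add3=-8; issue ADD r3<-Add3  regs: r0:-12,r1:Add1,r2:Add2,r3:Add3
  c10: CDB Add1=-14; issue SUB r0<-Add1  regs: r0:Add1,r1:-14,r2:Add2,r3:Add3
  c11: -  regs: r0:Add1,r1:-14,r2:Add2,r3:Add3
  c12: CDB Add2=2  regs: r0:Add1,r1:-14,r2:2,r3:Add3
  c13: CDB Add3=-16  regs: r0:Add1,r1:-14,r2:2,r3:-16
  c14: CDB Add1=16  regs: r0:16,r1:-14,r2:2,r3:-16

STATUS = VALUE 16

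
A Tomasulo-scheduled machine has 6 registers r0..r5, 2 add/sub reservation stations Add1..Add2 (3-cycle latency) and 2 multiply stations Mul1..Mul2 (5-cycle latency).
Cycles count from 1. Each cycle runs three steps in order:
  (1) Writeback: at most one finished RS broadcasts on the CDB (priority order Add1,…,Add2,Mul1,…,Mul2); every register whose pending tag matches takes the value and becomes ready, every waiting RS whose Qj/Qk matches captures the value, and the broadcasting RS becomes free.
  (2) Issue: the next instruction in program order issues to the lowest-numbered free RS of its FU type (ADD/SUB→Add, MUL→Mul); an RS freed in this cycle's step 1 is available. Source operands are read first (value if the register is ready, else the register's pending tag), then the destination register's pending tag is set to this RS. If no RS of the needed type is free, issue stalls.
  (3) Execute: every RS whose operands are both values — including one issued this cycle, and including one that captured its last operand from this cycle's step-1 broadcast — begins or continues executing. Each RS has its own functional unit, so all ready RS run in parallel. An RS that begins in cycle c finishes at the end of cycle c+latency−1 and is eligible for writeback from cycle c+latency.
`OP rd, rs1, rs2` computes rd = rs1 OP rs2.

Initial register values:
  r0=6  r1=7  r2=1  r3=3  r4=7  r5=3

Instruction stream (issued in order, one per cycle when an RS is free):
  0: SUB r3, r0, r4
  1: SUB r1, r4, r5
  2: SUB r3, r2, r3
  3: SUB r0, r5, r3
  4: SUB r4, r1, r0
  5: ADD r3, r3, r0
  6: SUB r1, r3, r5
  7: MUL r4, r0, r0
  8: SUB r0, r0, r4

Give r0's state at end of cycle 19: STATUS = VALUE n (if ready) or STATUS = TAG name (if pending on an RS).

c1: issue SUB r3<-Add1 | r0:6,r1:7,r2:1,r3:Add1,r4:7,r5:3
c2: issue SUB r1<-Add2 | r0:6,r1:Add2,r2:1,r3:Add1,r4:7,r5:3
c3: stall | r0:6,r1:Add2,r2:1,r3:Add1,r4:7,r5:3
c4: CDB Add1=-1; issue SUB r3<-Add1 | r0:6,r1:Add2,r2:1,r3:Add1,r4:7,r5:3
c5: CDB Add2=4; issue SUB r0<-Add2 | r0:Add2,r1:4,r2:1,r3:Add1,r4:7,r5:3
c6: stall | r0:Add2,r1:4,r2:1,r3:Add1,r4:7,r5:3
c7: CDB Add1=2; issue SUB r4<-Add1 | r0:Add2,r1:4,r2:1,r3:2,r4:Add1,r5:3
c8: stall | r0:Add2,r1:4,r2:1,r3:2,r4:Add1,r5:3
c9: stall | r0:Add2,r1:4,r2:1,r3:2,r4:Add1,r5:3
c10: CDB Add2=1; issue ADD r3<-Add2 | r0:1,r1:4,r2:1,r3:Add2,r4:Add1,r5:3
c11: stall | r0:1,r1:4,r2:1,r3:Add2,r4:Add1,r5:3
c12: stall | r0:1,r1:4,r2:1,r3:Add2,r4:Add1,r5:3
c13: CDB Add1=3; issue SUB r1<-Add1 | r0:1,r1:Add1,r2:1,r3:Add2,r4:3,r5:3
c14: CDB Add2=3; issue MUL r4<-Mul1 | r0:1,r1:Add1,r2:1,r3:3,r4:Mul1,r5:3
c15: issue SUB r0<-Add2 | r0:Add2,r1:Add1,r2:1,r3:3,r4:Mul1,r5:3
c16: - | r0:Add2,r1:Add1,r2:1,r3:3,r4:Mul1,r5:3
c17: CDB Add1=0 | r0:Add2,r1:0,r2:1,r3:3,r4:Mul1,r5:3
c18: - | r0:Add2,r1:0,r2:1,r3:3,r4:Mul1,r5:3
c19: CDB Mul1=1 | r0:Add2,r1:0,r2:1,r3:3,r4:1,r5:3

STATUS = TAG Add2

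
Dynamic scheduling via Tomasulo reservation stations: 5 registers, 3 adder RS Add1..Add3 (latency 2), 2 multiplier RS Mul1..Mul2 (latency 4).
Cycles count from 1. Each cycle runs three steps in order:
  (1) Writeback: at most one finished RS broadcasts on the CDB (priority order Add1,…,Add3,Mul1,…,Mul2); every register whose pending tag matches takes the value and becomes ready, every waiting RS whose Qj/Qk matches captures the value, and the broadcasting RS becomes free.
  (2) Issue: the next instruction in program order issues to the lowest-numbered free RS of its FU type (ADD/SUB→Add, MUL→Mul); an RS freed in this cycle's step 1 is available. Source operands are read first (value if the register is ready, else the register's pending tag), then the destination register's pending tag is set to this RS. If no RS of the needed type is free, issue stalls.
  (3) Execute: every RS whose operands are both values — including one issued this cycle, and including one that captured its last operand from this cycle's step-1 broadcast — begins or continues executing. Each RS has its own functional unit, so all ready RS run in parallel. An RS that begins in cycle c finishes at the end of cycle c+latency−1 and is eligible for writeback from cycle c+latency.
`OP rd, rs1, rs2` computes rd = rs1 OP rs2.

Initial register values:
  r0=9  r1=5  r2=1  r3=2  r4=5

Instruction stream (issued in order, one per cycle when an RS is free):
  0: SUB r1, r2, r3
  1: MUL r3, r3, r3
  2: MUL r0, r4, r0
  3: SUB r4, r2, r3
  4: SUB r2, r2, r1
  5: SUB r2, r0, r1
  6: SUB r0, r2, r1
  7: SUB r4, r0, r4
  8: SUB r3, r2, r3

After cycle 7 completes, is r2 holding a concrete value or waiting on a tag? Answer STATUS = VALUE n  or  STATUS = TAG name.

STATUS = TAG Add3

cycle 1: issue SUB r1<-Add1 // r0:9,r1:Add1,r2:1,r3:2,r4:5
cycle 2: issue MUL r3<-Mul1 // r0:9,r1:Add1,r2:1,r3:Mul1,r4:5
cycle 3: CDB Add1=-1; issue MUL r0<-Mul2 // r0:Mul2,r1:-1,r2:1,r3:Mul1,r4:5
cycle 4: issue SUB r4<-Add1 // r0:Mul2,r1:-1,r2:1,r3:Mul1,r4:Add1
cycle 5: issue SUB r2<-Add2 // r0:Mul2,r1:-1,r2:Add2,r3:Mul1,r4:Add1
cycle 6: CDB Mul1=4; issue SUB r2<-Add3 // r0:Mul2,r1:-1,r2:Add3,r3:4,r4:Add1
cycle 7: CDB Add2=2; issue SUB r0<-Add2 // r0:Add2,r1:-1,r2:Add3,r3:4,r4:Add1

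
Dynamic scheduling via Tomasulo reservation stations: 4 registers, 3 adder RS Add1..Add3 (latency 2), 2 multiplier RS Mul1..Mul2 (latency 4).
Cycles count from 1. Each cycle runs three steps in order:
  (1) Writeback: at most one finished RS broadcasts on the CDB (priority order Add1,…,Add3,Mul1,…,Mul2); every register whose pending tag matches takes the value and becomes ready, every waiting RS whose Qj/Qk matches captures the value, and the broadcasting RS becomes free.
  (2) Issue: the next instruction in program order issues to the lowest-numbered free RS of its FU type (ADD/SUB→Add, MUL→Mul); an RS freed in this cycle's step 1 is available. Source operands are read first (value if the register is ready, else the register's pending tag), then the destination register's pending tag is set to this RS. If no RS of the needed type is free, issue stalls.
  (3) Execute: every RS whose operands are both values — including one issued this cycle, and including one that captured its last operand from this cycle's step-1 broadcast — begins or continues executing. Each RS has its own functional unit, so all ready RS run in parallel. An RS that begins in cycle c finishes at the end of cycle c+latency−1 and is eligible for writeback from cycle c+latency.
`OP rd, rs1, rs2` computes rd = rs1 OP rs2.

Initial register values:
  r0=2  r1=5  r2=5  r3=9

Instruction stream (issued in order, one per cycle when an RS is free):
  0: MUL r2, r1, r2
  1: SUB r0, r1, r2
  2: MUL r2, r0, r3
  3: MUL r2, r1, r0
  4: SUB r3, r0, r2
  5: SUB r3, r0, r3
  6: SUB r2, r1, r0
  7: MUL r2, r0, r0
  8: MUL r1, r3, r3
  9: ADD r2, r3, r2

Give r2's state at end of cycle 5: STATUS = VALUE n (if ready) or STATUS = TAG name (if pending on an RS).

STATUS = TAG Mul1

  c1: issue MUL r2<-Mul1  regs: r0:2,r1:5,r2:Mul1,r3:9
  c2: issue SUB r0<-Add1  regs: r0:Add1,r1:5,r2:Mul1,r3:9
  c3: issue MUL r2<-Mul2  regs: r0:Add1,r1:5,r2:Mul2,r3:9
  c4: stall  regs: r0:Add1,r1:5,r2:Mul2,r3:9
  c5: CDB Mul1=25; issue MUL r2<-Mul1  regs: r0:Add1,r1:5,r2:Mul1,r3:9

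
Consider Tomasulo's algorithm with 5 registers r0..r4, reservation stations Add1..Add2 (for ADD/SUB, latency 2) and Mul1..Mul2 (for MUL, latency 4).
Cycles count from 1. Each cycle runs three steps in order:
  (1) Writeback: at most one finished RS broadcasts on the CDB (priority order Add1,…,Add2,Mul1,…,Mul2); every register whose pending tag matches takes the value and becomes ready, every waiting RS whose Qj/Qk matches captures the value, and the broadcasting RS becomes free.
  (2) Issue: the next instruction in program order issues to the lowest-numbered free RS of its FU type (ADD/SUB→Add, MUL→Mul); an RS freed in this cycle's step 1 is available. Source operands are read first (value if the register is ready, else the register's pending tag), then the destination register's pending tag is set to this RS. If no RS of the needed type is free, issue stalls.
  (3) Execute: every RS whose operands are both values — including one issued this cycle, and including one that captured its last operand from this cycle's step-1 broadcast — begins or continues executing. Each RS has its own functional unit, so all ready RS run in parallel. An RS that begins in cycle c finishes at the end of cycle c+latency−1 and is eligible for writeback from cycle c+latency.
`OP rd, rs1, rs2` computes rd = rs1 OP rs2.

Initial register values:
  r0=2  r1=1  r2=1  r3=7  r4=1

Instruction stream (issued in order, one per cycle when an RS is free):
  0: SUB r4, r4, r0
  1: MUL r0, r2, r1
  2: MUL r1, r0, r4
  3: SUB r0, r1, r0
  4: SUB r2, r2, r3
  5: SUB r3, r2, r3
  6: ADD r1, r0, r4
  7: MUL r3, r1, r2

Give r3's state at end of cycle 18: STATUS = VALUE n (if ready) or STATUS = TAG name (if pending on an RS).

STATUS = VALUE 18

c1: issue SUB r4<-Add1 | r0:2,r1:1,r2:1,r3:7,r4:Add1
c2: issue MUL r0<-Mul1 | r0:Mul1,r1:1,r2:1,r3:7,r4:Add1
c3: CDB Add1=-1; issue MUL r1<-Mul2 | r0:Mul1,r1:Mul2,r2:1,r3:7,r4:-1
c4: issue SUB r0<-Add1 | r0:Add1,r1:Mul2,r2:1,r3:7,r4:-1
c5: issue SUB r2<-Add2 | r0:Add1,r1:Mul2,r2:Add2,r3:7,r4:-1
c6: CDB Mul1=1; stall | r0:Add1,r1:Mul2,r2:Add2,r3:7,r4:-1
c7: CDB Add2=-6; issue SUB r3<-Add2 | r0:Add1,r1:Mul2,r2:-6,r3:Add2,r4:-1
c8: stall | r0:Add1,r1:Mul2,r2:-6,r3:Add2,r4:-1
c9: CDB Add2=-13; issue ADD r1<-Add2 | r0:Add1,r1:Add2,r2:-6,r3:-13,r4:-1
c10: CDB Mul2=-1; issue MUL r3<-Mul1 | r0:Add1,r1:Add2,r2:-6,r3:Mul1,r4:-1
c11: - | r0:Add1,r1:Add2,r2:-6,r3:Mul1,r4:-1
c12: CDB Add1=-2 | r0:-2,r1:Add2,r2:-6,r3:Mul1,r4:-1
c13: - | r0:-2,r1:Add2,r2:-6,r3:Mul1,r4:-1
c14: CDB Add2=-3 | r0:-2,r1:-3,r2:-6,r3:Mul1,r4:-1
c15: - | r0:-2,r1:-3,r2:-6,r3:Mul1,r4:-1
c16: - | r0:-2,r1:-3,r2:-6,r3:Mul1,r4:-1
c17: - | r0:-2,r1:-3,r2:-6,r3:Mul1,r4:-1
c18: CDB Mul1=18 | r0:-2,r1:-3,r2:-6,r3:18,r4:-1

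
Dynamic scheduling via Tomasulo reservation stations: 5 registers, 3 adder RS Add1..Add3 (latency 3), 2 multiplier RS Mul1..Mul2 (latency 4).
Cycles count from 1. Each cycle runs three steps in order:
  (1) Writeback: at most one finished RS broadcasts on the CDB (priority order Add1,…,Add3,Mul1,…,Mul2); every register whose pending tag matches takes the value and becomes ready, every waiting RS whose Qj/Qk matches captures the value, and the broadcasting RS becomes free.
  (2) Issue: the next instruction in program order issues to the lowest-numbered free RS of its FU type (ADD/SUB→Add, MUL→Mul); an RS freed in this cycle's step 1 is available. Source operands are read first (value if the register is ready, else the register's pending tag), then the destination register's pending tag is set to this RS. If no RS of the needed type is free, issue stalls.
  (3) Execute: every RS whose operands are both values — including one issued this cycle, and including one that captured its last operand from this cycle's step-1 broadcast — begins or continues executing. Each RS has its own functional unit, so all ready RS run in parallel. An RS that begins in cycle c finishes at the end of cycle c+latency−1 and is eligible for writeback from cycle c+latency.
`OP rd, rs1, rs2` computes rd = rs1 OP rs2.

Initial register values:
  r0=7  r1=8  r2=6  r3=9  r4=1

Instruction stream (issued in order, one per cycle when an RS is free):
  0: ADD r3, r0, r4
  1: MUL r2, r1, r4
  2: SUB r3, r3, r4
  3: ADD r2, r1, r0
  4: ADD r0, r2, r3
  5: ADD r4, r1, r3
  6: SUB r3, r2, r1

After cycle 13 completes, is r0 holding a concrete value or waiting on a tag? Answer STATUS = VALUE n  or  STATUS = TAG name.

  c1: issue ADD r3<-Add1  regs: r0:7,r1:8,r2:6,r3:Add1,r4:1
  c2: issue MUL r2<-Mul1  regs: r0:7,r1:8,r2:Mul1,r3:Add1,r4:1
  c3: issue SUB r3<-Add2  regs: r0:7,r1:8,r2:Mul1,r3:Add2,r4:1
  c4: CDB Add1=8; issue ADD r2<-Add1  regs: r0:7,r1:8,r2:Add1,r3:Add2,r4:1
  c5: issue ADD r0<-Add3  regs: r0:Add3,r1:8,r2:Add1,r3:Add2,r4:1
  c6: CDB Mul1=8; stall  regs: r0:Add3,r1:8,r2:Add1,r3:Add2,r4:1
  c7: CDB Add1=15; issue ADD r4<-Add1  regs: r0:Add3,r1:8,r2:15,r3:Add2,r4:Add1
  c8: CDB Add2=7; issue SUB r3<-Add2  regs: r0:Add3,r1:8,r2:15,r3:Add2,r4:Add1
  c9: -  regs: r0:Add3,r1:8,r2:15,r3:Add2,r4:Add1
  c10: -  regs: r0:Add3,r1:8,r2:15,r3:Add2,r4:Add1
  c11: CDB Add1=15  regs: r0:Add3,r1:8,r2:15,r3:Add2,r4:15
  c12: CDB Add2=7  regs: r0:Add3,r1:8,r2:15,r3:7,r4:15
  c13: CDB Add3=22  regs: r0:22,r1:8,r2:15,r3:7,r4:15

STATUS = VALUE 22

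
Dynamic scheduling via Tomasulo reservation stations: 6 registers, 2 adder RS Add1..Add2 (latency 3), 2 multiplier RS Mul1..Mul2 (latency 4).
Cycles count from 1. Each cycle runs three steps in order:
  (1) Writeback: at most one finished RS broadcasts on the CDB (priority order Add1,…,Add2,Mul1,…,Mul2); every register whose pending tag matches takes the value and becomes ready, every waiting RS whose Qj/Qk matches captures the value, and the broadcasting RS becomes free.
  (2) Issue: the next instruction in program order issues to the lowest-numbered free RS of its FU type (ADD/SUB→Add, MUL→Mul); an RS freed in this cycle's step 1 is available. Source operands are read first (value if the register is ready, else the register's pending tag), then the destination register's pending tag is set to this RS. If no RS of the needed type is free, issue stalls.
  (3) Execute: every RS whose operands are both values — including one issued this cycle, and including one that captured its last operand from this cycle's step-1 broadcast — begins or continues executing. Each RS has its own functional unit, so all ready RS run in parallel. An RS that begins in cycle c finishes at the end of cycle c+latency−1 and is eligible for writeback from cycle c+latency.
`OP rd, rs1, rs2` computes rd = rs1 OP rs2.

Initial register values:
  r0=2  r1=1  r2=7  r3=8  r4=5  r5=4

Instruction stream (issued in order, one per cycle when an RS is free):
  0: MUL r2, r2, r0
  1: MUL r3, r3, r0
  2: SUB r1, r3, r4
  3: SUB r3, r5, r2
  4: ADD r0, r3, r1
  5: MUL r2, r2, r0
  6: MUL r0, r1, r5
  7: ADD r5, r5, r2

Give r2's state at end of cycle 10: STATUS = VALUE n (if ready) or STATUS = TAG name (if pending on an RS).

cycle 1: issue MUL r2<-Mul1 // r0:2,r1:1,r2:Mul1,r3:8,r4:5,r5:4
cycle 2: issue MUL r3<-Mul2 // r0:2,r1:1,r2:Mul1,r3:Mul2,r4:5,r5:4
cycle 3: issue SUB r1<-Add1 // r0:2,r1:Add1,r2:Mul1,r3:Mul2,r4:5,r5:4
cycle 4: issue SUB r3<-Add2 // r0:2,r1:Add1,r2:Mul1,r3:Add2,r4:5,r5:4
cycle 5: CDB Mul1=14; stall // r0:2,r1:Add1,r2:14,r3:Add2,r4:5,r5:4
cycle 6: CDB Mul2=16; stall // r0:2,r1:Add1,r2:14,r3:Add2,r4:5,r5:4
cycle 7: stall // r0:2,r1:Add1,r2:14,r3:Add2,r4:5,r5:4
cycle 8: CDB Add2=-10; issue ADD r0<-Add2 // r0:Add2,r1:Add1,r2:14,r3:-10,r4:5,r5:4
cycle 9: CDB Add1=11; issue MUL r2<-Mul1 // r0:Add2,r1:11,r2:Mul1,r3:-10,r4:5,r5:4
cycle 10: issue MUL r0<-Mul2 // r0:Mul2,r1:11,r2:Mul1,r3:-10,r4:5,r5:4

STATUS = TAG Mul1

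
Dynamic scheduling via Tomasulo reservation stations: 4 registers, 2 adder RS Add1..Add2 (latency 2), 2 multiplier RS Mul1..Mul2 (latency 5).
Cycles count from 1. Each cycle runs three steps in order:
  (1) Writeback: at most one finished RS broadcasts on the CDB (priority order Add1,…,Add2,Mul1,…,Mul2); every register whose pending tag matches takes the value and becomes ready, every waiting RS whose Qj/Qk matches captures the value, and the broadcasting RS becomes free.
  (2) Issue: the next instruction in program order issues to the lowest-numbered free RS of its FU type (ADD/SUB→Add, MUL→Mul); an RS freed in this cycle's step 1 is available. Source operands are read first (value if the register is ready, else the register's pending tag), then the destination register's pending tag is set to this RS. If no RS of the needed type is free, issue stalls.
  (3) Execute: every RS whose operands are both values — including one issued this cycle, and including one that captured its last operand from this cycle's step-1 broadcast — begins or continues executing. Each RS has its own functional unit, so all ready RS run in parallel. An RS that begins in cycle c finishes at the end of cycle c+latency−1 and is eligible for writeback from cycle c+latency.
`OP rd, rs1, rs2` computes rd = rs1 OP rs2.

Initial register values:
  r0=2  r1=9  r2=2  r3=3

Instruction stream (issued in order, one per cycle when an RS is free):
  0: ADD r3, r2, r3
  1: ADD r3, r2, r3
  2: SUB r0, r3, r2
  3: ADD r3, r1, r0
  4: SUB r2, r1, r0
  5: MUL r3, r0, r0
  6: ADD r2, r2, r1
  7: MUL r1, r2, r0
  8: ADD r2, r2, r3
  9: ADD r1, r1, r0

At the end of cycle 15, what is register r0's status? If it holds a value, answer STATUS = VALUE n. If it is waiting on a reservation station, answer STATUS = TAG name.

  c1: issue ADD r3<-Add1  regs: r0:2,r1:9,r2:2,r3:Add1
  c2: issue ADD r3<-Add2  regs: r0:2,r1:9,r2:2,r3:Add2
  c3: CDB Add1=5; issue SUB r0<-Add1  regs: r0:Add1,r1:9,r2:2,r3:Add2
  c4: stall  regs: r0:Add1,r1:9,r2:2,r3:Add2
  c5: CDB Add2=7; issue ADD r3<-Add2  regs: r0:Add1,r1:9,r2:2,r3:Add2
  c6: stall  regs: r0:Add1,r1:9,r2:2,r3:Add2
  c7: CDB Add1=5; issue SUB r2<-Add1  regs: r0:5,r1:9,r2:Add1,r3:Add2
  c8: issue MUL r3<-Mul1  regs: r0:5,r1:9,r2:Add1,r3:Mul1
  c9: CDB Add1=4; issue ADD r2<-Add1  regs: r0:5,r1:9,r2:Add1,r3:Mul1
  c10: CDB Add2=14; issue MUL r1<-Mul2  regs: r0:5,r1:Mul2,r2:Add1,r3:Mul1
  c11: CDB Add1=13; issue ADD r2<-Add1  regs: r0:5,r1:Mul2,r2:Add1,r3:Mul1
  c12: issue ADD r1<-Add2  regs: r0:5,r1:Add2,r2:Add1,r3:Mul1
  c13: CDB Mul1=25  regs: r0:5,r1:Add2,r2:Add1,r3:25
  c14: -  regs: r0:5,r1:Add2,r2:Add1,r3:25
  c15: CDB Add1=38  regs: r0:5,r1:Add2,r2:38,r3:25

STATUS = VALUE 5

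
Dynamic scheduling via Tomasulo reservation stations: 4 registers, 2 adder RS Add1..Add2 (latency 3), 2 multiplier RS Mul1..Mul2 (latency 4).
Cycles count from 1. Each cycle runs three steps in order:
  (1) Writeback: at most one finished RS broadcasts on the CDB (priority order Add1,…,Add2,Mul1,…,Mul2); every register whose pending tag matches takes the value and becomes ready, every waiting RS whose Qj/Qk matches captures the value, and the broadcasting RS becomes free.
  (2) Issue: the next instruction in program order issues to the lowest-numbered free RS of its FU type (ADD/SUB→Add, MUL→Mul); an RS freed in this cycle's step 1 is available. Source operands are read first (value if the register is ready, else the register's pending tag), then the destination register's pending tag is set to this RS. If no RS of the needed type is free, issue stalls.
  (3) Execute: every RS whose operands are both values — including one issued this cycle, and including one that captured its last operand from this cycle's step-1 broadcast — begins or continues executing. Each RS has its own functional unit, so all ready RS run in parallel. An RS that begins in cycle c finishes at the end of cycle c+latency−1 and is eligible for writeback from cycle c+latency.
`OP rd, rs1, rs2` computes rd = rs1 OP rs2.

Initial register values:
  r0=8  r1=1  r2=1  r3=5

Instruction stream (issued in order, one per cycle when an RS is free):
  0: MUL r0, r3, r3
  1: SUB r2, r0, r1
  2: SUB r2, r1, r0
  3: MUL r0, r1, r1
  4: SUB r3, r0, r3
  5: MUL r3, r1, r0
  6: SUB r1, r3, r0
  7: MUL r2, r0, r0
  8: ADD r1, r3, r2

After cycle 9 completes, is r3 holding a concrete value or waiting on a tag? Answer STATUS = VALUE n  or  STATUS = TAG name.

STATUS = TAG Mul1

c1: issue MUL r0<-Mul1 | r0:Mul1,r1:1,r2:1,r3:5
c2: issue SUB r2<-Add1 | r0:Mul1,r1:1,r2:Add1,r3:5
c3: issue SUB r2<-Add2 | r0:Mul1,r1:1,r2:Add2,r3:5
c4: issue MUL r0<-Mul2 | r0:Mul2,r1:1,r2:Add2,r3:5
c5: CDB Mul1=25; stall | r0:Mul2,r1:1,r2:Add2,r3:5
c6: stall | r0:Mul2,r1:1,r2:Add2,r3:5
c7: stall | r0:Mul2,r1:1,r2:Add2,r3:5
c8: CDB Add1=24; issue SUB r3<-Add1 | r0:Mul2,r1:1,r2:Add2,r3:Add1
c9: CDB Add2=-24; issue MUL r3<-Mul1 | r0:Mul2,r1:1,r2:-24,r3:Mul1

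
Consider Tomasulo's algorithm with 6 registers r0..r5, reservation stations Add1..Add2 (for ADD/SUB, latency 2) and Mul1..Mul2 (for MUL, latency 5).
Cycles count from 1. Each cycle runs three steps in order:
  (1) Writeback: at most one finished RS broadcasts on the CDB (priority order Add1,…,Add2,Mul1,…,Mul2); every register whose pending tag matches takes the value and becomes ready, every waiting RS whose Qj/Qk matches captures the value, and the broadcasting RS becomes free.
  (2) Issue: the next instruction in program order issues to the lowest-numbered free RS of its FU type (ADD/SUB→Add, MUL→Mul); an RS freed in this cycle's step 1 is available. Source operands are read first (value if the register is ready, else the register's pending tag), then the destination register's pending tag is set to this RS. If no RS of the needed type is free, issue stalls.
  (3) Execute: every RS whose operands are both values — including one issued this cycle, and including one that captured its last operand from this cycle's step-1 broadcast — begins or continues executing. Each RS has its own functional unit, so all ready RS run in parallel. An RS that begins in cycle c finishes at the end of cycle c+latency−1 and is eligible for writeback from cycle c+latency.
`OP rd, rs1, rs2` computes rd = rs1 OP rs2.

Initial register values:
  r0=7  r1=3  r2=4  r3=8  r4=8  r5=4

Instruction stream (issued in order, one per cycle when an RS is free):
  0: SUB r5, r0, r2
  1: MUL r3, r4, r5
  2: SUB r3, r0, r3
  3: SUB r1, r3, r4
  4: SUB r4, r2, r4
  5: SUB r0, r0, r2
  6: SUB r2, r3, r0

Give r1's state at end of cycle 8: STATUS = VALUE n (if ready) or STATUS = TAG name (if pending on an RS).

  c1: issue SUB r5<-Add1  regs: r0:7,r1:3,r2:4,r3:8,r4:8,r5:Add1
  c2: issue MUL r3<-Mul1  regs: r0:7,r1:3,r2:4,r3:Mul1,r4:8,r5:Add1
  c3: CDB Add1=3; issue SUB r3<-Add1  regs: r0:7,r1:3,r2:4,r3:Add1,r4:8,r5:3
  c4: issue SUB r1<-Add2  regs: r0:7,r1:Add2,r2:4,r3:Add1,r4:8,r5:3
  c5: stall  regs: r0:7,r1:Add2,r2:4,r3:Add1,r4:8,r5:3
  c6: stall  regs: r0:7,r1:Add2,r2:4,r3:Add1,r4:8,r5:3
  c7: stall  regs: r0:7,r1:Add2,r2:4,r3:Add1,r4:8,r5:3
  c8: CDB Mul1=24; stall  regs: r0:7,r1:Add2,r2:4,r3:Add1,r4:8,r5:3

STATUS = TAG Add2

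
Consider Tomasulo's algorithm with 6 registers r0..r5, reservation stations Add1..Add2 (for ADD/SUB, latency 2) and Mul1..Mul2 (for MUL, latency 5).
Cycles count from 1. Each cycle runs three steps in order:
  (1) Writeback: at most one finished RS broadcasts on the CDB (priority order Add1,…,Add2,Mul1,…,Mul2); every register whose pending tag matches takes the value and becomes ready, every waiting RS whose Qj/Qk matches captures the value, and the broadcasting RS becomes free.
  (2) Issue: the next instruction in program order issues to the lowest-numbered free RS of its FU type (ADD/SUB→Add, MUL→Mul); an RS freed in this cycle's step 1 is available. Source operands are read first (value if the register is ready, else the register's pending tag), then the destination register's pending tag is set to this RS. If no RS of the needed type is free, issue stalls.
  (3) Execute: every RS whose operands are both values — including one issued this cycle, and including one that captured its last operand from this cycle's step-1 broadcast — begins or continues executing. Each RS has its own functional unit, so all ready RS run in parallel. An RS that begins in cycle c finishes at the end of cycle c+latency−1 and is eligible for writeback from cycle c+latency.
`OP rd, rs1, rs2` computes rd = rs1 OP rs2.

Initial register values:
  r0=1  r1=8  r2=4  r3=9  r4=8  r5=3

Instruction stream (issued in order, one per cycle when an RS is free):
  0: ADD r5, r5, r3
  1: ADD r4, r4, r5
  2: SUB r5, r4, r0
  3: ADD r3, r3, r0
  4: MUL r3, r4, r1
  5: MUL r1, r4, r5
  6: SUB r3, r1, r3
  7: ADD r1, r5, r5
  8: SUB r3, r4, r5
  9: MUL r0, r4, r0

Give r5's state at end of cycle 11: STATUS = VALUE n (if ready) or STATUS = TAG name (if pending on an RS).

STATUS = VALUE 19

cycle 1: issue ADD r5<-Add1 // r0:1,r1:8,r2:4,r3:9,r4:8,r5:Add1
cycle 2: issue ADD r4<-Add2 // r0:1,r1:8,r2:4,r3:9,r4:Add2,r5:Add1
cycle 3: CDB Add1=12; issue SUB r5<-Add1 // r0:1,r1:8,r2:4,r3:9,r4:Add2,r5:Add1
cycle 4: stall // r0:1,r1:8,r2:4,r3:9,r4:Add2,r5:Add1
cycle 5: CDB Add2=20; issue ADD r3<-Add2 // r0:1,r1:8,r2:4,r3:Add2,r4:20,r5:Add1
cycle 6: issue MUL r3<-Mul1 // r0:1,r1:8,r2:4,r3:Mul1,r4:20,r5:Add1
cycle 7: CDB Add1=19; issue MUL r1<-Mul2 // r0:1,r1:Mul2,r2:4,r3:Mul1,r4:20,r5:19
cycle 8: CDB Add2=10; issue SUB r3<-Add1 // r0:1,r1:Mul2,r2:4,r3:Add1,r4:20,r5:19
cycle 9: issue ADD r1<-Add2 // r0:1,r1:Add2,r2:4,r3:Add1,r4:20,r5:19
cycle 10: stall // r0:1,r1:Add2,r2:4,r3:Add1,r4:20,r5:19
cycle 11: CDB Add2=38; issue SUB r3<-Add2 // r0:1,r1:38,r2:4,r3:Add2,r4:20,r5:19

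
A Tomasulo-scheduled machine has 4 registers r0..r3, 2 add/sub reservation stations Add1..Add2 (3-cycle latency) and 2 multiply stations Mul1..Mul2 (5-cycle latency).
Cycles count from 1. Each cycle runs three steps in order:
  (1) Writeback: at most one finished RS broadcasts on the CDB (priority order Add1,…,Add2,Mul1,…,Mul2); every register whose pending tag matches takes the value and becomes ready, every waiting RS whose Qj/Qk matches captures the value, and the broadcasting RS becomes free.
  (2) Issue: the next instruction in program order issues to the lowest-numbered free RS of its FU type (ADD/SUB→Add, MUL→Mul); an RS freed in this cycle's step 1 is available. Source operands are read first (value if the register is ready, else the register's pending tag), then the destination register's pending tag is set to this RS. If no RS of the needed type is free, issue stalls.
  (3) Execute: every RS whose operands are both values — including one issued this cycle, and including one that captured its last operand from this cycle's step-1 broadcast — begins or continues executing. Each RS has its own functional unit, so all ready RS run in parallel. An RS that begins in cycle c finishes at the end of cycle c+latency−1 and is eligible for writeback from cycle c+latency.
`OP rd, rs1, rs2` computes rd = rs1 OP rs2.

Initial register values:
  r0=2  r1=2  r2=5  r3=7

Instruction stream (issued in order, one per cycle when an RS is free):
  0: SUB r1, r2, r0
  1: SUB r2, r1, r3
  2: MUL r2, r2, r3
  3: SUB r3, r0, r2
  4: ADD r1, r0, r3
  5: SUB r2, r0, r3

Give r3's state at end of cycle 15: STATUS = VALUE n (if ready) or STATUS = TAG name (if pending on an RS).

STATUS = VALUE 30

  c1: issue SUB r1<-Add1  regs: r0:2,r1:Add1,r2:5,r3:7
  c2: issue SUB r2<-Add2  regs: r0:2,r1:Add1,r2:Add2,r3:7
  c3: issue MUL r2<-Mul1  regs: r0:2,r1:Add1,r2:Mul1,r3:7
  c4: CDB Add1=3; issue SUB r3<-Add1  regs: r0:2,r1:3,r2:Mul1,r3:Add1
  c5: stall  regs: r0:2,r1:3,r2:Mul1,r3:Add1
  c6: stall  regs: r0:2,r1:3,r2:Mul1,r3:Add1
  c7: CDB Add2=-4; issue ADD r1<-Add2  regs: r0:2,r1:Add2,r2:Mul1,r3:Add1
  c8: stall  regs: r0:2,r1:Add2,r2:Mul1,r3:Add1
  c9: stall  regs: r0:2,r1:Add2,r2:Mul1,r3:Add1
  c10: stall  regs: r0:2,r1:Add2,r2:Mul1,r3:Add1
  c11: stall  regs: r0:2,r1:Add2,r2:Mul1,r3:Add1
  c12: CDB Mul1=-28; stall  regs: r0:2,r1:Add2,r2:-28,r3:Add1
  c13: stall  regs: r0:2,r1:Add2,r2:-28,r3:Add1
  c14: stall  regs: r0:2,r1:Add2,r2:-28,r3:Add1
  c15: CDB Add1=30; issue SUB r2<-Add1  regs: r0:2,r1:Add2,r2:Add1,r3:30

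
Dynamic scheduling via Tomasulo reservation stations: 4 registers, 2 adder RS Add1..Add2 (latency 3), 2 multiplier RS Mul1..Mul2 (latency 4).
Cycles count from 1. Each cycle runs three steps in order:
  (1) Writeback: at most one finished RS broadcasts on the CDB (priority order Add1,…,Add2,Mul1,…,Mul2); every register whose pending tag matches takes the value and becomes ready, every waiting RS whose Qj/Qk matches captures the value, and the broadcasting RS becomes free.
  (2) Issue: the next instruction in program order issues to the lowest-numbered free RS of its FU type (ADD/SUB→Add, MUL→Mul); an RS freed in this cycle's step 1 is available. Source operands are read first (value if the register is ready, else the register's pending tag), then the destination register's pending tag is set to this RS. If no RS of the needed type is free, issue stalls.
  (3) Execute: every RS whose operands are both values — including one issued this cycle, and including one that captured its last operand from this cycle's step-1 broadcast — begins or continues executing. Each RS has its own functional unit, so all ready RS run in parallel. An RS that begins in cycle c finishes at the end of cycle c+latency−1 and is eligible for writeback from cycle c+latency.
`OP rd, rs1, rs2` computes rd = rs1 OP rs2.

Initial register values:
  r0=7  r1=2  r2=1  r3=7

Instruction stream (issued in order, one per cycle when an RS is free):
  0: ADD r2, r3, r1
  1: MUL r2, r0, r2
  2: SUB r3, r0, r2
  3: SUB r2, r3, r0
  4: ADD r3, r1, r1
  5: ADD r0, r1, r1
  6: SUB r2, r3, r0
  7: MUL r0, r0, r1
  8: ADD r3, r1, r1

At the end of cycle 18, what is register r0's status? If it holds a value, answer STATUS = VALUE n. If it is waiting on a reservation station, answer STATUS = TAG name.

STATUS = TAG Mul1

  c1: issue ADD r2<-Add1  regs: r0:7,r1:2,r2:Add1,r3:7
  c2: issue MUL r2<-Mul1  regs: r0:7,r1:2,r2:Mul1,r3:7
  c3: issue SUB r3<-Add2  regs: r0:7,r1:2,r2:Mul1,r3:Add2
  c4: CDB Add1=9; issue SUB r2<-Add1  regs: r0:7,r1:2,r2:Add1,r3:Add2
  c5: stall  regs: r0:7,r1:2,r2:Add1,r3:Add2
  c6: stall  regs: r0:7,r1:2,r2:Add1,r3:Add2
  c7: stall  regs: r0:7,r1:2,r2:Add1,r3:Add2
  c8: CDB Mul1=63; stall  regs: r0:7,r1:2,r2:Add1,r3:Add2
  c9: stall  regs: r0:7,r1:2,r2:Add1,r3:Add2
  c10: stall  regs: r0:7,r1:2,r2:Add1,r3:Add2
  c11: CDB Add2=-56; issue ADD r3<-Add2  regs: r0:7,r1:2,r2:Add1,r3:Add2
  c12: stall  regs: r0:7,r1:2,r2:Add1,r3:Add2
  c13: stall  regs: r0:7,r1:2,r2:Add1,r3:Add2
  c14: CDB Add1=-63; issue ADD r0<-Add1  regs: r0:Add1,r1:2,r2:-63,r3:Add2
  c15: CDB Add2=4; issue SUB r2<-Add2  regs: r0:Add1,r1:2,r2:Add2,r3:4
  c16: issue MUL r0<-Mul1  regs: r0:Mul1,r1:2,r2:Add2,r3:4
  c17: CDB Add1=4; issue ADD r3<-Add1  regs: r0:Mul1,r1:2,r2:Add2,r3:Add1
  c18: -  regs: r0:Mul1,r1:2,r2:Add2,r3:Add1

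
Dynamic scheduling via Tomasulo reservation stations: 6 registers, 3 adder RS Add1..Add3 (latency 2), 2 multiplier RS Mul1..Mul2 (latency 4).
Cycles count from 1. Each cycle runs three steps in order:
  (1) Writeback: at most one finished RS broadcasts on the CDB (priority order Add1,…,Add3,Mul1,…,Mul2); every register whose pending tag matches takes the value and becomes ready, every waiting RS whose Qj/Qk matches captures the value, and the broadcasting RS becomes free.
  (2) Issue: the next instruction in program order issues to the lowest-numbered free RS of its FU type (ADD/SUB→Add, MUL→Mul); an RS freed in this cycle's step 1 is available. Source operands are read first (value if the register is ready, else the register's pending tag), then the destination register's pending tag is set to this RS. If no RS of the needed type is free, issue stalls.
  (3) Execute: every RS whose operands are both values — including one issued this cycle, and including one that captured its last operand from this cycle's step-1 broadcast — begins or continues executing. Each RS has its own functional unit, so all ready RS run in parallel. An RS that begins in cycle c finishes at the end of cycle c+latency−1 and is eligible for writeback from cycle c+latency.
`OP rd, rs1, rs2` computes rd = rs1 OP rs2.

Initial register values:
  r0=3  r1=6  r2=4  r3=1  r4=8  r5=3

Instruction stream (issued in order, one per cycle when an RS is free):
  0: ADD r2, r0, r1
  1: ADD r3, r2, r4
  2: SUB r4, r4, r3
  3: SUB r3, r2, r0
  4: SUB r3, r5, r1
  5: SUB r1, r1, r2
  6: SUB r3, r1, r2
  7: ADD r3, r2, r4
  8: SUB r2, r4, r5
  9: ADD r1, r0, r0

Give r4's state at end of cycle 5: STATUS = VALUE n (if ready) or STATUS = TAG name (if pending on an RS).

cycle 1: issue ADD r2<-Add1 // r0:3,r1:6,r2:Add1,r3:1,r4:8,r5:3
cycle 2: issue ADD r3<-Add2 // r0:3,r1:6,r2:Add1,r3:Add2,r4:8,r5:3
cycle 3: CDB Add1=9; issue SUB r4<-Add1 // r0:3,r1:6,r2:9,r3:Add2,r4:Add1,r5:3
cycle 4: issue SUB r3<-Add3 // r0:3,r1:6,r2:9,r3:Add3,r4:Add1,r5:3
cycle 5: CDB Add2=17; issue SUB r3<-Add2 // r0:3,r1:6,r2:9,r3:Add2,r4:Add1,r5:3

STATUS = TAG Add1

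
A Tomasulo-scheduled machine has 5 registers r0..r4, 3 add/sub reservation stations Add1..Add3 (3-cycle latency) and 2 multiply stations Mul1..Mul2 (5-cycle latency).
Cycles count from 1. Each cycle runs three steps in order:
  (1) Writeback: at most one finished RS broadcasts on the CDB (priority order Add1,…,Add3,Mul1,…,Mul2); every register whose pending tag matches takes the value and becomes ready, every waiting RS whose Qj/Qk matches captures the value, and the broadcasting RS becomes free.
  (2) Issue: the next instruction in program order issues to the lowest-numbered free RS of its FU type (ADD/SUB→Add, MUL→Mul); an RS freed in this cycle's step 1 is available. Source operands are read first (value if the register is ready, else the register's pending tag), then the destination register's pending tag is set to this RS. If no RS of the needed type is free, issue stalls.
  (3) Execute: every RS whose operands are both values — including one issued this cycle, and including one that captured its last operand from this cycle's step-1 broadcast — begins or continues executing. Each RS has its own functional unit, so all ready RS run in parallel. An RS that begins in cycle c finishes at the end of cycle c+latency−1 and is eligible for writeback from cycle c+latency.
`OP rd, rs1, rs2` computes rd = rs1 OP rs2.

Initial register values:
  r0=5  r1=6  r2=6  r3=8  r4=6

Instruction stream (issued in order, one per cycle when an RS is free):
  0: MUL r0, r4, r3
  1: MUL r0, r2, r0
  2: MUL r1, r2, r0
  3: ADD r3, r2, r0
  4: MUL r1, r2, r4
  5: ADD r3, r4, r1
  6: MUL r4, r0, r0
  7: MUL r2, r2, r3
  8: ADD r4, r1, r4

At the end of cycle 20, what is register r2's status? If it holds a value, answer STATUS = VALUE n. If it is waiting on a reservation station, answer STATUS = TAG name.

  c1: issue MUL r0<-Mul1  regs: r0:Mul1,r1:6,r2:6,r3:8,r4:6
  c2: issue MUL r0<-Mul2  regs: r0:Mul2,r1:6,r2:6,r3:8,r4:6
  c3: stall  regs: r0:Mul2,r1:6,r2:6,r3:8,r4:6
  c4: stall  regs: r0:Mul2,r1:6,r2:6,r3:8,r4:6
  c5: stall  regs: r0:Mul2,r1:6,r2:6,r3:8,r4:6
  c6: CDB Mul1=48; issue MUL r1<-Mul1  regs: r0:Mul2,r1:Mul1,r2:6,r3:8,r4:6
  c7: issue ADD r3<-Add1  regs: r0:Mul2,r1:Mul1,r2:6,r3:Add1,r4:6
  c8: stall  regs: r0:Mul2,r1:Mul1,r2:6,r3:Add1,r4:6
  c9: stall  regs: r0:Mul2,r1:Mul1,r2:6,r3:Add1,r4:6
  c10: stall  regs: r0:Mul2,r1:Mul1,r2:6,r3:Add1,r4:6
  c11: CDB Mul2=288; issue MUL r1<-Mul2  regs: r0:288,r1:Mul2,r2:6,r3:Add1,r4:6
  c12: issue ADD r3<-Add2  regs: r0:288,r1:Mul2,r2:6,r3:Add2,r4:6
  c13: stall  regs: r0:288,r1:Mul2,r2:6,r3:Add2,r4:6
  c14: CDB Add1=294; stall  regs: r0:288,r1:Mul2,r2:6,r3:Add2,r4:6
  c15: stall  regs: r0:288,r1:Mul2,r2:6,r3:Add2,r4:6
  c16: CDB Mul1=1728; issue MUL r4<-Mul1  regs: r0:288,r1:Mul2,r2:6,r3:Add2,r4:Mul1
  c17: CDB Mul2=36; issue MUL r2<-Mul2  regs: r0:288,r1:36,r2:Mul2,r3:Add2,r4:Mul1
  c18: issue ADD r4<-Add1  regs: r0:288,r1:36,r2:Mul2,r3:Add2,r4:Add1
  c19: -  regs: r0:288,r1:36,r2:Mul2,r3:Add2,r4:Add1
  c20: CDB Add2=42  regs: r0:288,r1:36,r2:Mul2,r3:42,r4:Add1

STATUS = TAG Mul2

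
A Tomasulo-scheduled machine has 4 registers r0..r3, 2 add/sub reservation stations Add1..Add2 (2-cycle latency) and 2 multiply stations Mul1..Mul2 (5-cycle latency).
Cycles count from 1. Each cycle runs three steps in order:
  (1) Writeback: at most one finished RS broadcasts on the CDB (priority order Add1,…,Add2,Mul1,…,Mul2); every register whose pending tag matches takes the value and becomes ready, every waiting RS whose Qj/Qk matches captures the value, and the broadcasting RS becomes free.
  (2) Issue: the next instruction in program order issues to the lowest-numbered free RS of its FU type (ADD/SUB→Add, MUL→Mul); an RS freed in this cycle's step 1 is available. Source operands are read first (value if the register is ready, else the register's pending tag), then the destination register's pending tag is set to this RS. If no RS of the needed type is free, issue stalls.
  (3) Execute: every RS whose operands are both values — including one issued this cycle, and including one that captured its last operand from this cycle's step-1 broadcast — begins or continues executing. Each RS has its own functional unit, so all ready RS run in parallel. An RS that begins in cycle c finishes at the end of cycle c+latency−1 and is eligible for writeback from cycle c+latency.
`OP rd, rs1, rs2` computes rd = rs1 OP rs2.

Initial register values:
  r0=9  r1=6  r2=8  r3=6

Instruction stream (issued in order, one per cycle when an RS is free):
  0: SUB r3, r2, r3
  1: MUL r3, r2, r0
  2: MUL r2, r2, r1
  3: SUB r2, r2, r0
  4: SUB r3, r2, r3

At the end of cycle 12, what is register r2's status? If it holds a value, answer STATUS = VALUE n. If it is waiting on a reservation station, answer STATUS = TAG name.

STATUS = VALUE 39

  c1: issue SUB r3<-Add1  regs: r0:9,r1:6,r2:8,r3:Add1
  c2: issue MUL r3<-Mul1  regs: r0:9,r1:6,r2:8,r3:Mul1
  c3: CDB Add1=2; issue MUL r2<-Mul2  regs: r0:9,r1:6,r2:Mul2,r3:Mul1
  c4: issue SUB r2<-Add1  regs: r0:9,r1:6,r2:Add1,r3:Mul1
  c5: issue SUB r3<-Add2  regs: r0:9,r1:6,r2:Add1,r3:Add2
  c6: -  regs: r0:9,r1:6,r2:Add1,r3:Add2
  c7: CDB Mul1=72  regs: r0:9,r1:6,r2:Add1,r3:Add2
  c8: CDB Mul2=48  regs: r0:9,r1:6,r2:Add1,r3:Add2
  c9: -  regs: r0:9,r1:6,r2:Add1,r3:Add2
  c10: CDB Add1=39  regs: r0:9,r1:6,r2:39,r3:Add2
  c11: -  regs: r0:9,r1:6,r2:39,r3:Add2
  c12: CDB Add2=-33  regs: r0:9,r1:6,r2:39,r3:-33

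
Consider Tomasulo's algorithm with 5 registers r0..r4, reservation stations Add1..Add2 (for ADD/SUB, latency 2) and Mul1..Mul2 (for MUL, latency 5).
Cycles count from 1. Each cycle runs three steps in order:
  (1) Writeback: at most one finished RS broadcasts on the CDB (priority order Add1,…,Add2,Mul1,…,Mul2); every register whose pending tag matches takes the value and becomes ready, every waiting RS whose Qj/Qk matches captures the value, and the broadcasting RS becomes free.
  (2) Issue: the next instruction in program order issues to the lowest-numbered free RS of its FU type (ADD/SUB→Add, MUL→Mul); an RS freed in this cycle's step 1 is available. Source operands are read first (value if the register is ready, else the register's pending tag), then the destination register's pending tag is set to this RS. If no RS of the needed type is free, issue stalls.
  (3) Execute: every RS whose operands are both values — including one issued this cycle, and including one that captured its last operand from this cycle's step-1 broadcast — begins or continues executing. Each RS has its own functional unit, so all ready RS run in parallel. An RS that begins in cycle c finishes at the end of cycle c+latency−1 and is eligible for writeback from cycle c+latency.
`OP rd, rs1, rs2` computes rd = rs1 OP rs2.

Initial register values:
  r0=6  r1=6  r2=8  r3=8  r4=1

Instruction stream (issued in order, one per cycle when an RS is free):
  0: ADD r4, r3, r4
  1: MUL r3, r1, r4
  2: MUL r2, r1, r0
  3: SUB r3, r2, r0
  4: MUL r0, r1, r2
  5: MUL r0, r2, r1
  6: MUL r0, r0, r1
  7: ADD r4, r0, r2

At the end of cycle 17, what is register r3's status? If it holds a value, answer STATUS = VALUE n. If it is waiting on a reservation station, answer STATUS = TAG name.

  c1: issue ADD r4<-Add1  regs: r0:6,r1:6,r2:8,r3:8,r4:Add1
  c2: issue MUL r3<-Mul1  regs: r0:6,r1:6,r2:8,r3:Mul1,r4:Add1
  c3: CDB Add1=9; issue MUL r2<-Mul2  regs: r0:6,r1:6,r2:Mul2,r3:Mul1,r4:9
  c4: issue SUB r3<-Add1  regs: r0:6,r1:6,r2:Mul2,r3:Add1,r4:9
  c5: stall  regs: r0:6,r1:6,r2:Mul2,r3:Add1,r4:9
  c6: stall  regs: r0:6,r1:6,r2:Mul2,r3:Add1,r4:9
  c7: stall  regs: r0:6,r1:6,r2:Mul2,r3:Add1,r4:9
  c8: CDB Mul1=54; issue MUL r0<-Mul1  regs: r0:Mul1,r1:6,r2:Mul2,r3:Add1,r4:9
  c9: CDB Mul2=36; issue MUL r0<-Mul2  regs: r0:Mul2,r1:6,r2:36,r3:Add1,r4:9
  c10: stall  regs: r0:Mul2,r1:6,r2:36,r3:Add1,r4:9
  c11: CDB Add1=30; stall  regs: r0:Mul2,r1:6,r2:36,r3:30,r4:9
  c12: stall  regs: r0:Mul2,r1:6,r2:36,r3:30,r4:9
  c13: stall  regs: r0:Mul2,r1:6,r2:36,r3:30,r4:9
  c14: CDB Mul1=216; issue MUL r0<-Mul1  regs: r0:Mul1,r1:6,r2:36,r3:30,r4:9
  c15: CDB Mul2=216; issue ADD r4<-Add1  regs: r0:Mul1,r1:6,r2:36,r3:30,r4:Add1
  c16: -  regs: r0:Mul1,r1:6,r2:36,r3:30,r4:Add1
  c17: -  regs: r0:Mul1,r1:6,r2:36,r3:30,r4:Add1

STATUS = VALUE 30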